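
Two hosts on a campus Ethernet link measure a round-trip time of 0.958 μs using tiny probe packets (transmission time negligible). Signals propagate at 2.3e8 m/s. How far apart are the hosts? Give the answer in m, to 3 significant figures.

110 m

One-way propagation = RTT/2 = 0.479 μs.
d = s × t = 2.3e+08 × 4.79e-07 = 110 m.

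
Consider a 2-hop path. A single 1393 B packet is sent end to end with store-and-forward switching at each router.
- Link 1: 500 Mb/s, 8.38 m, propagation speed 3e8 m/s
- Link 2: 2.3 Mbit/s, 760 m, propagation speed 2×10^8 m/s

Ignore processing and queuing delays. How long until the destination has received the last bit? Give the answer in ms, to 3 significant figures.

L = 1393 × 8 = 11144 bits.
Transmission delays (L/R per hop): 0.022288, 4.84522 ms; sum = 4.86751 ms.
Propagation delays (d/s per hop): 2.79333e-05, 0.0038 ms; sum = 0.00382793 ms.
End-to-end = 4.87 ms.

4.87 ms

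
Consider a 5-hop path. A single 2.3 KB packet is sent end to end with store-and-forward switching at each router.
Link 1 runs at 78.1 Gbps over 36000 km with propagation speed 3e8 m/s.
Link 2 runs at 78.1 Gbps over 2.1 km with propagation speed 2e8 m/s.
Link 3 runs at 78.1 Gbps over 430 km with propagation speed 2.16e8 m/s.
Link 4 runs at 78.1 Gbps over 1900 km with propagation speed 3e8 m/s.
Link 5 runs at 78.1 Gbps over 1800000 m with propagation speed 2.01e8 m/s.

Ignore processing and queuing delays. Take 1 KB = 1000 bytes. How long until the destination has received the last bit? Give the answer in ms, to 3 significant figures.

137 ms

L = 18400 bits.
Transmission delay per hop = L/R = 18400/78100000000 = 0.000235595 ms; 5 hops → 0.00117798 ms.
Propagation delays (d/s per hop): 120, 0.0105, 1.99074, 6.33333, 8.95522 ms; sum = 137.29 ms.
End-to-end = 137 ms.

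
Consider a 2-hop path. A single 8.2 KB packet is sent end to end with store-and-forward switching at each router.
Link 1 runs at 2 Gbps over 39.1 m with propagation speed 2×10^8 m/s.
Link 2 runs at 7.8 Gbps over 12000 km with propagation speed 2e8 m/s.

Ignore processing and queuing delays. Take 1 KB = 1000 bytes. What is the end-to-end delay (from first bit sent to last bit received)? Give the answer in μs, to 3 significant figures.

L = 65600 bits.
Transmission delays (L/R per hop): 32.8, 8.41026 μs; sum = 41.2103 μs.
Propagation delays (d/s per hop): 0.1955, 60000 μs; sum = 60000.2 μs.
End-to-end = 60000 μs.

60000 μs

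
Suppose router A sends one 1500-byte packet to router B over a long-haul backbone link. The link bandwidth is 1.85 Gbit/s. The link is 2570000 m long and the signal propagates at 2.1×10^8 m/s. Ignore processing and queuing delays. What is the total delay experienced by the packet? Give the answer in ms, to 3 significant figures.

12.2 ms

L = 1500 × 8 = 12000 bits.
Transmission delay = L/R = 12000 / 1850000000 = 0.00648649 ms.
Propagation delay = d/s = 2570000 m / 210000000 m/s = 12.2381 ms.
Total = 12.2 ms.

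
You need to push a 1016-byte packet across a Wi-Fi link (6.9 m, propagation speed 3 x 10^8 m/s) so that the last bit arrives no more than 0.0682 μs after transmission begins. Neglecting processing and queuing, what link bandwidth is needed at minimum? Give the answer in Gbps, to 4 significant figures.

179.8 Gbps

L = 8128 bits.
Propagation delay = 6.9 / 300000000 = 0.023 μs.
Transmission budget = 0.0682 − 0.023 = 0.0452 μs.
R ≥ L / t_tx = 8128 bits / 4.52e-08 s = 179.8 Gbps.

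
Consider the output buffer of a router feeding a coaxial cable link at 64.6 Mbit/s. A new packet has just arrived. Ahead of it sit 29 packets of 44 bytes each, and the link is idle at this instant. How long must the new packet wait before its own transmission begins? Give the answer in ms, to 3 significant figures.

Each queued packet: L/R = 352/6.46e+07 = 0.00544892 ms.
29 queued → 0.158019 ms.
Queuing delay = 0.158 ms.

0.158 ms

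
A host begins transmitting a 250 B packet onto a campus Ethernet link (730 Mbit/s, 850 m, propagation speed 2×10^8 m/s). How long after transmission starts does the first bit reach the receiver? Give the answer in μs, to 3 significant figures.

First bit experiences only propagation delay: d/s = 850/200000000 = 4.25 μs.

4.25 μs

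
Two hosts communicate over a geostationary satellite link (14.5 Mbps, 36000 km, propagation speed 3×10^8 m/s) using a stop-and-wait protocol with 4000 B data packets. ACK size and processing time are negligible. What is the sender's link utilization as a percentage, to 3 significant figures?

0.911 %

t_tx = L/R = 32000/14500000 = 0.0022069 s.
t_prop = 36000000/300000000 = 0.12 s; RTT = 0.24 s.
Cycle = t_tx + RTT = 0.242207 s.
Utilization = t_tx / cycle = 0.0022069/0.242207 = 0.911 %.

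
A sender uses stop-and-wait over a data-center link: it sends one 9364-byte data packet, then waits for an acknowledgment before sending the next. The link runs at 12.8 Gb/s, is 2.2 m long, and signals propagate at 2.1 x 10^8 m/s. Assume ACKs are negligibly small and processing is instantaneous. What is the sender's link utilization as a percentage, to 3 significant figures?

t_tx = L/R = 74912/12800000000 = 5.8525e-06 s.
t_prop = 2.2/210000000 = 1.04762e-08 s; RTT = 2.09524e-08 s.
Cycle = t_tx + RTT = 5.87345e-06 s.
Utilization = t_tx / cycle = 5.8525e-06/5.87345e-06 = 99.6 %.

99.6 %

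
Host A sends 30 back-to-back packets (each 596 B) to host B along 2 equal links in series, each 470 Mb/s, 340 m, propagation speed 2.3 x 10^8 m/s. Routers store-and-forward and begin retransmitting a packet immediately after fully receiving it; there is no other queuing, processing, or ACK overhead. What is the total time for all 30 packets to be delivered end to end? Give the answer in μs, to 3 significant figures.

317 μs

Per-hop transmission t_tx = L/R = 4768/470000000 = 10.1447 μs.
Per-hop propagation t_prop = 340/2.3e+08 = 1.47826 μs.
Pipeline fill: first packet needs 2·t_tx to clear all hops; remaining 29 packets each add one t_tx.
Total = (2+30-1)·t_tx + 2·t_prop = 31·10.1447 + 2·1.47826 = 317 μs.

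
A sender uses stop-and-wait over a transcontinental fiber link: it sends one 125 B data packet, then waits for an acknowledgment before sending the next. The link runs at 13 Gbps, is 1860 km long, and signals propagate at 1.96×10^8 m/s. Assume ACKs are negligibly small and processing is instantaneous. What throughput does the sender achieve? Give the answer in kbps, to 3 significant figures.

t_tx = L/R = 1000/13000000000 = 7.69231e-08 s.
t_prop = 1860000/196000000 = 0.0094898 s; RTT = 0.0189796 s.
Cycle = t_tx + RTT = 0.0189797 s.
Throughput = L / cycle = 1000 / 0.0189797 = 52.7 kbps.

52.7 kbps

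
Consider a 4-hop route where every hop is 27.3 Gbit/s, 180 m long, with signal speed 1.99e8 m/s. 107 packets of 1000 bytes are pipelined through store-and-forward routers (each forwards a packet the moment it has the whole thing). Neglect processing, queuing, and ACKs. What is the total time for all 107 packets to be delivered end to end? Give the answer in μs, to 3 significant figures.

Per-hop transmission t_tx = L/R = 8000/27300000000 = 0.29304 μs.
Per-hop propagation t_prop = 180/199000000 = 0.904523 μs.
Pipeline fill: first packet needs 4·t_tx to clear all hops; remaining 106 packets each add one t_tx.
Total = (4+107-1)·t_tx + 4·t_prop = 110·0.29304 + 4·0.904523 = 35.9 μs.

35.9 μs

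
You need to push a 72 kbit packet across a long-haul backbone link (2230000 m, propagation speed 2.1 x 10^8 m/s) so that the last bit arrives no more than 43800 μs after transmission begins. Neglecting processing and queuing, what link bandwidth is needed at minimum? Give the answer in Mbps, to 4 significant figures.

Propagation delay = 2230000 / 210000000 = 10619 μs.
Transmission budget = 43800 − 10619 = 33181 μs.
R ≥ L / t_tx = 72000 bits / 0.033181 s = 2.170 Mbps.

2.170 Mbps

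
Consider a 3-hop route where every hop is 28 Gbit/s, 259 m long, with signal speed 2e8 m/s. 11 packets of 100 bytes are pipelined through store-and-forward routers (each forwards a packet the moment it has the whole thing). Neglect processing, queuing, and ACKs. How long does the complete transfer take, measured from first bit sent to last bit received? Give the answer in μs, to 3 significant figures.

4.26 μs

Per-hop transmission t_tx = L/R = 800/28000000000 = 0.0285714 μs.
Per-hop propagation t_prop = 259/200000000 = 1.295 μs.
Pipeline fill: first packet needs 3·t_tx to clear all hops; remaining 10 packets each add one t_tx.
Total = (3+11-1)·t_tx + 3·t_prop = 13·0.0285714 + 3·1.295 = 4.26 μs.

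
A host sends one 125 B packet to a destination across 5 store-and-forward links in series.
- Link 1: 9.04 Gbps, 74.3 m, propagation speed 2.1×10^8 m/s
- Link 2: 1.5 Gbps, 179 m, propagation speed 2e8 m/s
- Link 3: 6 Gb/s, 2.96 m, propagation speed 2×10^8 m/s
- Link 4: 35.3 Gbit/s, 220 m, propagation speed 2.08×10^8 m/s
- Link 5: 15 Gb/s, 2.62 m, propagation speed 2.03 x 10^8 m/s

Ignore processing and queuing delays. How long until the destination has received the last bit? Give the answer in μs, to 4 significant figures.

L = 125 × 8 = 1000 bits.
Transmission delays (L/R per hop): 0.110619, 0.666667, 0.166667, 0.0283286, 0.0666667 μs; sum = 1.03895 μs.
Propagation delays (d/s per hop): 0.35381, 0.895, 0.0148, 1.05769, 0.0129064 μs; sum = 2.33421 μs.
End-to-end = 3.373 μs.

3.373 μs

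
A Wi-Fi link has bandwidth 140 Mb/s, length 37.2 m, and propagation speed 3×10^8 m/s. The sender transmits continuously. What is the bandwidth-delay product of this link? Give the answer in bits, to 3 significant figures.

Propagation delay = 37.2 / 300000000 = 1.24e-07 s.
BDP = R × t_prop = 140000000 × 1.24e-07 = 17.36 bits.

17.4 bits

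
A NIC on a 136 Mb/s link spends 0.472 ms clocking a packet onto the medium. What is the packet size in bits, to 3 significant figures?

L = R × t_tx = 136000000 b/s × 0.000472 s = 64192 bits.

64200 bits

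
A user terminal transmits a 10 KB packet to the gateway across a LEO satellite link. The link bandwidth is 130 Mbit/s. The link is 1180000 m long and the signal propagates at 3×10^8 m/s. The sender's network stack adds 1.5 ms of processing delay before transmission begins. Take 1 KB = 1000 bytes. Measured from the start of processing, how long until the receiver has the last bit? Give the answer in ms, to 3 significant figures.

6.05 ms

L = 80000 bits.
Transmission delay = L/R = 80000 / 130000000 = 0.615385 ms.
Propagation delay = d/s = 1180000 m / 300000000 m/s = 3.93333 ms.
Plus processing delay 1.5 ms = 1.5 ms.
Total = 6.05 ms.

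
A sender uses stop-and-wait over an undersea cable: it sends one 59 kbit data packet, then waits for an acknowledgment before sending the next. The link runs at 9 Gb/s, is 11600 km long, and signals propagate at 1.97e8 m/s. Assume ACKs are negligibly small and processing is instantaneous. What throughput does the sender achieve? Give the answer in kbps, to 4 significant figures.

t_tx = L/R = 59000/9000000000 = 6.55556e-06 s.
t_prop = 11600000/197000000 = 0.0588832 s; RTT = 0.117766 s.
Cycle = t_tx + RTT = 0.117773 s.
Throughput = L / cycle = 59000 / 0.117773 = 501.0 kbps.

501.0 kbps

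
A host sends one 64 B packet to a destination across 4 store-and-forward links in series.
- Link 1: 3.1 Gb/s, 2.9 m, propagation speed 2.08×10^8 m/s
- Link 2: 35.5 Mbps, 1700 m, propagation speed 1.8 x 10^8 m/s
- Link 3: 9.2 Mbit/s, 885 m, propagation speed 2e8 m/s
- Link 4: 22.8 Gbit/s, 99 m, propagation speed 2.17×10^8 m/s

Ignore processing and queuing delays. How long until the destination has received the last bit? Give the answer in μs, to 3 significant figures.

84.6 μs

L = 64 × 8 = 512 bits.
Transmission delays (L/R per hop): 0.165161, 14.4225, 55.6522, 0.0224561 μs; sum = 70.2623 μs.
Propagation delays (d/s per hop): 0.0139423, 9.44444, 4.425, 0.456221 μs; sum = 14.3396 μs.
End-to-end = 84.6 μs.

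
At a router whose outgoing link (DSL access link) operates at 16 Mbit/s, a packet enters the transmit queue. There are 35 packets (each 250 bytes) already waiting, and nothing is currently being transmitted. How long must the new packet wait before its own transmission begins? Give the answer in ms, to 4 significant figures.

Each queued packet: L/R = 2000/16000000 = 0.125 ms.
35 queued → 4.375 ms.
Queuing delay = 4.375 ms.

4.375 ms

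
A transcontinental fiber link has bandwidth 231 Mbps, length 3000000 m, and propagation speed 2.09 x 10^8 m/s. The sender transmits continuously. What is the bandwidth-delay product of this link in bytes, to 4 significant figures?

Propagation delay = 3000000 / 209000000 = 0.0143541 s.
BDP = R × t_prop = 231000000 × 0.0143541 = 3315790 bits.
In bytes: 3315790/8 = 414500 bytes.

414500 bytes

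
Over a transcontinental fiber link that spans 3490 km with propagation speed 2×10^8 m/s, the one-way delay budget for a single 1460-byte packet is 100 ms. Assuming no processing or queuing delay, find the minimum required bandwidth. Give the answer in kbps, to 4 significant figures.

141.5 kbps

L = 11680 bits.
Propagation delay = 3490000 / 200000000 = 17.45 ms.
Transmission budget = 100 − 17.45 = 82.55 ms.
R ≥ L / t_tx = 11680 bits / 0.08255 s = 141.5 kbps.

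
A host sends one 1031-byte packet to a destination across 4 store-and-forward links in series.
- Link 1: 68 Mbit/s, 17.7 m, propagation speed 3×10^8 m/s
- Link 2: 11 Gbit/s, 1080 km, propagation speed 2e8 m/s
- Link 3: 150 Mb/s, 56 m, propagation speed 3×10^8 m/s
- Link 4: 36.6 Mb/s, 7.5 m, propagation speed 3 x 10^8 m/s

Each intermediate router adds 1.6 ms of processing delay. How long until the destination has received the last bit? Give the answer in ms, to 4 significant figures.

10.60 ms

L = 1031 × 8 = 8248 bits.
Transmission delays (L/R per hop): 0.121294, 0.000749818, 0.0549867, 0.225355 ms; sum = 0.402386 ms.
Propagation delays (d/s per hop): 5.9e-05, 5.4, 0.000186667, 2.5e-05 ms; sum = 5.40027 ms.
Processing at 3 router(s): 3 × 1.6 ms = 4.8 ms.
End-to-end = 10.60 ms.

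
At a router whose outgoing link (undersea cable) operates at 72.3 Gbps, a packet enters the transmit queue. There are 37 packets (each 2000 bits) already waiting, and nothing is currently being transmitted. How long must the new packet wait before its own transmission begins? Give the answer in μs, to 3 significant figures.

1.02 μs

Each queued packet: L/R = 2000/72300000000 = 0.0276625 μs.
37 queued → 1.02351 μs.
Queuing delay = 1.02 μs.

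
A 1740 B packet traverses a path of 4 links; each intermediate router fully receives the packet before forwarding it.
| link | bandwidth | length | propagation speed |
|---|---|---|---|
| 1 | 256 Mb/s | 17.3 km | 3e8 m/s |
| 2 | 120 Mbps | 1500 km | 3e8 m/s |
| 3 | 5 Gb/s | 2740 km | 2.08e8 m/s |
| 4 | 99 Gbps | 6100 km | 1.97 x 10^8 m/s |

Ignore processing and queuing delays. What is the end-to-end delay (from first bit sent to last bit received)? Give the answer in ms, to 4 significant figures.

49.37 ms

L = 1740 × 8 = 13920 bits.
Transmission delays (L/R per hop): 0.054375, 0.116, 0.002784, 0.000140606 ms; sum = 0.1733 ms.
Propagation delays (d/s per hop): 0.0576667, 5, 13.1731, 30.9645 ms; sum = 49.1952 ms.
End-to-end = 49.37 ms.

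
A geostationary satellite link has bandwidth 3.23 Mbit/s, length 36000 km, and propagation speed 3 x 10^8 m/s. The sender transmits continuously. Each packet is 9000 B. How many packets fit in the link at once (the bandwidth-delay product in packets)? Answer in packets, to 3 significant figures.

5.38 packets

Propagation delay = 36000000 / 300000000 = 0.12 s.
BDP = R × t_prop = 3230000 × 0.12 = 387600 bits.
In packets of 72000 bits: 5.38 packets.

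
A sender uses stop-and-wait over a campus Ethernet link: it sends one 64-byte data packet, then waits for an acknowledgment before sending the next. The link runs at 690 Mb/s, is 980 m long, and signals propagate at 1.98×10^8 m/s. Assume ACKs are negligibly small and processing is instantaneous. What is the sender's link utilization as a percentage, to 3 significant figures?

t_tx = L/R = 512/690000000 = 7.42029e-07 s.
t_prop = 980/198000000 = 4.94949e-06 s; RTT = 9.89899e-06 s.
Cycle = t_tx + RTT = 1.0641e-05 s.
Utilization = t_tx / cycle = 7.42029e-07/1.0641e-05 = 6.97 %.

6.97 %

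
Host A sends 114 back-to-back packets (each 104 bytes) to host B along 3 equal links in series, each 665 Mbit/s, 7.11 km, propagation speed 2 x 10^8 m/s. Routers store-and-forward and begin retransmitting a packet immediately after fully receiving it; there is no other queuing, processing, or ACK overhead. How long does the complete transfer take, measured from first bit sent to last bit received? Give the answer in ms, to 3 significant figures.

0.252 ms

Per-hop transmission t_tx = L/R = 832/665000000 = 0.00125113 ms.
Per-hop propagation t_prop = 7110/200000000 = 0.03555 ms.
Pipeline fill: first packet needs 3·t_tx to clear all hops; remaining 113 packets each add one t_tx.
Total = (3+114-1)·t_tx + 3·t_prop = 116·0.00125113 + 3·0.03555 = 0.252 ms.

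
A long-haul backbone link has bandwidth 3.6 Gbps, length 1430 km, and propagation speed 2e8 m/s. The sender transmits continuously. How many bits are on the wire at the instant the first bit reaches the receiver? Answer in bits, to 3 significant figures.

25700000 bits

Propagation delay = 1430000 / 200000000 = 0.00715 s.
BDP = R × t_prop = 3600000000 × 0.00715 = 25740000 bits.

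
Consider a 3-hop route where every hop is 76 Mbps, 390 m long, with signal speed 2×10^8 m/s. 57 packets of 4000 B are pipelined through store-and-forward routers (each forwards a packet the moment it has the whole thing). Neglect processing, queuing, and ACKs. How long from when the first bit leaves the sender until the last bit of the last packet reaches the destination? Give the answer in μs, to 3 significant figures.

Per-hop transmission t_tx = L/R = 32000/76000000 = 421.053 μs.
Per-hop propagation t_prop = 390/200000000 = 1.95 μs.
Pipeline fill: first packet needs 3·t_tx to clear all hops; remaining 56 packets each add one t_tx.
Total = (3+57-1)·t_tx + 3·t_prop = 59·421.053 + 3·1.95 = 24800 μs.

24800 μs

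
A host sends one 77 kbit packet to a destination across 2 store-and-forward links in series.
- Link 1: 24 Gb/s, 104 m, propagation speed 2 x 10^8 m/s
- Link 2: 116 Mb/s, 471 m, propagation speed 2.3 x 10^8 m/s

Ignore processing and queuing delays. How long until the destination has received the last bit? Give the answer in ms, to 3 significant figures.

0.670 ms

L = 77000 bits.
Transmission delays (L/R per hop): 0.00320833, 0.663793 ms; sum = 0.667001 ms.
Propagation delays (d/s per hop): 0.00052, 0.00204783 ms; sum = 0.00256783 ms.
End-to-end = 0.670 ms.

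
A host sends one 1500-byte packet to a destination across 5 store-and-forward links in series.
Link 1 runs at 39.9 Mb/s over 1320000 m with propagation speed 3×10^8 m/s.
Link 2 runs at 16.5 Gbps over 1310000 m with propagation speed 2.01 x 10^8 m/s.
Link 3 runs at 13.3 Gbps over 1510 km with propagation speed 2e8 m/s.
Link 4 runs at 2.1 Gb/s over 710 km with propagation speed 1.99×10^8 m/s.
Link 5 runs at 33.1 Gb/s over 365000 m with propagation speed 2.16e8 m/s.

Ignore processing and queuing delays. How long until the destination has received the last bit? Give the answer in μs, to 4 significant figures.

24030 μs

L = 1500 × 8 = 12000 bits.
Transmission delays (L/R per hop): 300.752, 0.727273, 0.902256, 5.71429, 0.362538 μs; sum = 308.458 μs.
Propagation delays (d/s per hop): 4400, 6517.41, 7550, 3567.84, 1689.81 μs; sum = 23725.1 μs.
End-to-end = 24030 μs.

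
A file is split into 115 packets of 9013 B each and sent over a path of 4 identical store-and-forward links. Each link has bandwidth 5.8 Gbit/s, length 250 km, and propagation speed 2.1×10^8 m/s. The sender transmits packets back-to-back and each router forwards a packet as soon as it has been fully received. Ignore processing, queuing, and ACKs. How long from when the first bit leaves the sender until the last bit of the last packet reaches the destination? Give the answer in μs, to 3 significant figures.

Per-hop transmission t_tx = L/R = 72104/5800000000 = 12.4317 μs.
Per-hop propagation t_prop = 250000/210000000 = 1190.48 μs.
Pipeline fill: first packet needs 4·t_tx to clear all hops; remaining 114 packets each add one t_tx.
Total = (4+115-1)·t_tx + 4·t_prop = 118·12.4317 + 4·1190.48 = 6230 μs.

6230 μs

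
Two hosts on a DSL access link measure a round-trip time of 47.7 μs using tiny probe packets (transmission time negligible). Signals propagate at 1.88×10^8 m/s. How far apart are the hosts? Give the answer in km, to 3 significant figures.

One-way propagation = RTT/2 = 23.85 μs.
d = s × t = 188000000 × 2.385e-05 = 4.48 km.

4.48 km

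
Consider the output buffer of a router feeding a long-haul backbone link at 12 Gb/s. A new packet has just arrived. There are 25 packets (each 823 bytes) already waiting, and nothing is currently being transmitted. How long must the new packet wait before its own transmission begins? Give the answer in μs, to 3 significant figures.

13.7 μs

Each queued packet: L/R = 6584/12000000000 = 0.548667 μs.
25 queued → 13.7167 μs.
Queuing delay = 13.7 μs.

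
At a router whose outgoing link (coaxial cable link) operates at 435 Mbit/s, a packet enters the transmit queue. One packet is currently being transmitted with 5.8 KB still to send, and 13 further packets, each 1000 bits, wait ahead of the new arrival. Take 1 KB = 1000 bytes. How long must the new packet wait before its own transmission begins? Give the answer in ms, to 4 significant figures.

Each queued packet: L/R = 1000/435000000 = 0.00229885 ms.
13 queued → 0.0298851 ms.
Plus remaining 46400 bits of current packet: 0.106667 ms.
Queuing delay = 0.1366 ms.

0.1366 ms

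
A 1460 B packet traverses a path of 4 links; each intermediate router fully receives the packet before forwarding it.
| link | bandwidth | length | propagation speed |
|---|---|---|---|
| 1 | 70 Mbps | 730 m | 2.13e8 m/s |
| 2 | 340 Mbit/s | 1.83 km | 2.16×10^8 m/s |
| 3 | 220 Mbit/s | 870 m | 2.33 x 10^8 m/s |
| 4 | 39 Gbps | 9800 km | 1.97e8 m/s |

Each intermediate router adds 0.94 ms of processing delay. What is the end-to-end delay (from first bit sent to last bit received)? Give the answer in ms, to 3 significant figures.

52.8 ms

L = 1460 × 8 = 11680 bits.
Transmission delays (L/R per hop): 0.166857, 0.0343529, 0.0530909, 0.000299487 ms; sum = 0.2546 ms.
Propagation delays (d/s per hop): 0.00342723, 0.00847222, 0.00373391, 49.7462 ms; sum = 49.7618 ms.
Processing at 3 router(s): 3 × 0.94 ms = 2.82 ms.
End-to-end = 52.8 ms.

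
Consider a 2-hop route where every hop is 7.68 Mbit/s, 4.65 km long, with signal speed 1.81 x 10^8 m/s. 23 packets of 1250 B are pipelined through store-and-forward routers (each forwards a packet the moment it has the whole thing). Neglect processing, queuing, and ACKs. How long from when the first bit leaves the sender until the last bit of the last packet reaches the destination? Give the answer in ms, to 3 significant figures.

31.3 ms

Per-hop transmission t_tx = L/R = 10000/7680000 = 1.30208 ms.
Per-hop propagation t_prop = 4650/181000000 = 0.0256906 ms.
Pipeline fill: first packet needs 2·t_tx to clear all hops; remaining 22 packets each add one t_tx.
Total = (2+23-1)·t_tx + 2·t_prop = 24·1.30208 + 2·0.0256906 = 31.3 ms.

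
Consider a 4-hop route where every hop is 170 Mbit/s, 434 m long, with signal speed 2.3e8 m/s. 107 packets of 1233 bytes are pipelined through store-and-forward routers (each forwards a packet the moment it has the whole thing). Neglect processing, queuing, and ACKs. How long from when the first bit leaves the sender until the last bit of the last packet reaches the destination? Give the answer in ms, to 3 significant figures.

Per-hop transmission t_tx = L/R = 9864/170000000 = 0.0580235 ms.
Per-hop propagation t_prop = 434/2.3e+08 = 0.00188696 ms.
Pipeline fill: first packet needs 4·t_tx to clear all hops; remaining 106 packets each add one t_tx.
Total = (4+107-1)·t_tx + 4·t_prop = 110·0.0580235 + 4·0.00188696 = 6.39 ms.

6.39 ms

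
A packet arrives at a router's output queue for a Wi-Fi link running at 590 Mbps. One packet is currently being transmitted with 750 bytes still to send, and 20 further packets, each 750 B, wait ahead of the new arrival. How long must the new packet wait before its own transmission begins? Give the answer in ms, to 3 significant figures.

Each queued packet: L/R = 6000/590000000 = 0.0101695 ms.
20 queued → 0.20339 ms.
Plus remaining 6000 bits of current packet: 0.0101695 ms.
Queuing delay = 0.214 ms.

0.214 ms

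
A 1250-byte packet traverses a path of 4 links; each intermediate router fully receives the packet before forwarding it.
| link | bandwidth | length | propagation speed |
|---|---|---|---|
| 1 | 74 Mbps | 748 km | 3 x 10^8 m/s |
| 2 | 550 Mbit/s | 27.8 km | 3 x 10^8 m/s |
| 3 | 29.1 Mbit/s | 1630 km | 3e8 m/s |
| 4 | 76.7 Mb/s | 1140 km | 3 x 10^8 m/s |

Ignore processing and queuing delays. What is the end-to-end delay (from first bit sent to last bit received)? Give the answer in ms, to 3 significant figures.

12.4 ms

L = 1250 × 8 = 10000 bits.
Transmission delays (L/R per hop): 0.135135, 0.0181818, 0.343643, 0.130378 ms; sum = 0.627338 ms.
Propagation delays (d/s per hop): 2.49333, 0.0926667, 5.43333, 3.8 ms; sum = 11.8193 ms.
End-to-end = 12.4 ms.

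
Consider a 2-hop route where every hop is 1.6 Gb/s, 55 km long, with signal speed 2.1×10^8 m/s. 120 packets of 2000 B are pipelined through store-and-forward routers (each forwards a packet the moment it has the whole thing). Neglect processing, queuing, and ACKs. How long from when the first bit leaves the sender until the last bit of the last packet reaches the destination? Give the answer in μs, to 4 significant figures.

Per-hop transmission t_tx = L/R = 16000/1600000000 = 10 μs.
Per-hop propagation t_prop = 55000/210000000 = 261.905 μs.
Pipeline fill: first packet needs 2·t_tx to clear all hops; remaining 119 packets each add one t_tx.
Total = (2+120-1)·t_tx + 2·t_prop = 121·10 + 2·261.905 = 1734 μs.

1734 μs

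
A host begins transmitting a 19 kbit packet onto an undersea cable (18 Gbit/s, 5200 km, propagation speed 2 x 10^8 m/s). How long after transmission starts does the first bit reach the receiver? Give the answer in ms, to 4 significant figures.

26.00 ms

First bit experiences only propagation delay: d/s = 5200000/200000000 = 26.00 ms.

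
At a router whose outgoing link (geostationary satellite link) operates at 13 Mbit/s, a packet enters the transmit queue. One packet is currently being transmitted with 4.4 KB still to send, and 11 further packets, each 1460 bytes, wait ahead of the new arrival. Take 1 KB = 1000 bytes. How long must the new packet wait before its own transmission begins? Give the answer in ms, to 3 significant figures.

Each queued packet: L/R = 11680/13000000 = 0.898462 ms.
11 queued → 9.88308 ms.
Plus remaining 35200 bits of current packet: 2.70769 ms.
Queuing delay = 12.6 ms.

12.6 ms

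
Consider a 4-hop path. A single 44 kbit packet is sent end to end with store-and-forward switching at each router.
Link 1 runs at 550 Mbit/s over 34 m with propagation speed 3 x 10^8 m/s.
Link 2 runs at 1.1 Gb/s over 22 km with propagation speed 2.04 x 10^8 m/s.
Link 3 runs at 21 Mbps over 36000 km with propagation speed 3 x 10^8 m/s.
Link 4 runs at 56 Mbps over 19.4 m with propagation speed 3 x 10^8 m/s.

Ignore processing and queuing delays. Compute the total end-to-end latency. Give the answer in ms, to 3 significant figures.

123 ms

L = 44000 bits.
Transmission delays (L/R per hop): 0.08, 0.04, 2.09524, 0.785714 ms; sum = 3.00095 ms.
Propagation delays (d/s per hop): 0.000113333, 0.107843, 120, 6.46667e-05 ms; sum = 120.108 ms.
End-to-end = 123 ms.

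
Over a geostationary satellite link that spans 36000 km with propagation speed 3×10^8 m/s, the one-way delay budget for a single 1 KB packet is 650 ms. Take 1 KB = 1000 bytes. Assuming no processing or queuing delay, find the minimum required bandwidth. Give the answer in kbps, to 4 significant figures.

15.09 kbps

L = 8000 bits.
Propagation delay = 36000000 / 300000000 = 120 ms.
Transmission budget = 650 − 120 = 530 ms.
R ≥ L / t_tx = 8000 bits / 0.53 s = 15.09 kbps.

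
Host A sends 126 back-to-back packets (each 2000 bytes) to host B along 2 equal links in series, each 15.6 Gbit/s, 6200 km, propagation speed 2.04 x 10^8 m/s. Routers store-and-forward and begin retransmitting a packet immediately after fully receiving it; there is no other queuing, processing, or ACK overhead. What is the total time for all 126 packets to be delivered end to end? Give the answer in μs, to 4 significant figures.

Per-hop transmission t_tx = L/R = 16000/15600000000 = 1.02564 μs.
Per-hop propagation t_prop = 6200000/204000000 = 30392.2 μs.
Pipeline fill: first packet needs 2·t_tx to clear all hops; remaining 125 packets each add one t_tx.
Total = (2+126-1)·t_tx + 2·t_prop = 127·1.02564 + 2·30392.2 = 60910 μs.

60910 μs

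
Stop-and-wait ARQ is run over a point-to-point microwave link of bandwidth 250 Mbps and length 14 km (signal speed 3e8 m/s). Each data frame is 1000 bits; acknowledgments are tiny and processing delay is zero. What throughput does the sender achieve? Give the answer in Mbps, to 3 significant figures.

t_tx = L/R = 1000/250000000 = 4e-06 s.
t_prop = 14000/300000000 = 4.66667e-05 s; RTT = 9.33333e-05 s.
Cycle = t_tx + RTT = 9.73333e-05 s.
Throughput = L / cycle = 1000 / 9.73333e-05 = 10.3 Mbps.

10.3 Mbps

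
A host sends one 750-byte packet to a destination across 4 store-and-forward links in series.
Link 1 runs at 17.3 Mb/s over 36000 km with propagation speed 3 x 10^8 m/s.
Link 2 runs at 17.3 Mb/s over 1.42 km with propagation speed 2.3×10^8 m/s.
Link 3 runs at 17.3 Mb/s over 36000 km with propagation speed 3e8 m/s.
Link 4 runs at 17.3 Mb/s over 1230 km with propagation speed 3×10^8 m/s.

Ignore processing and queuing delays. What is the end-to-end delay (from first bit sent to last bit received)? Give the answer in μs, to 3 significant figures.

245000 μs

L = 750 × 8 = 6000 bits.
Transmission delay per hop = L/R = 6000/17300000 = 346.821 μs; 4 hops → 1387.28 μs.
Propagation delays (d/s per hop): 120000, 6.17391, 120000, 4100 μs; sum = 244106 μs.
End-to-end = 245000 μs.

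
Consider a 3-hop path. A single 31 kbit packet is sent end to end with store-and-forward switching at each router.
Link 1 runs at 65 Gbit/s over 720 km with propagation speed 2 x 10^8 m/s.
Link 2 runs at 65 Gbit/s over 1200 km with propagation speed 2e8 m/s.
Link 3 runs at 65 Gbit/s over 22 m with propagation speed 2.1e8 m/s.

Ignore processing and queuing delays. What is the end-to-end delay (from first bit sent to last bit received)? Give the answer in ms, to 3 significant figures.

9.60 ms

L = 31000 bits.
Transmission delay per hop = L/R = 31000/65000000000 = 0.000476923 ms; 3 hops → 0.00143077 ms.
Propagation delays (d/s per hop): 3.6, 6, 0.000104762 ms; sum = 9.6001 ms.
End-to-end = 9.60 ms.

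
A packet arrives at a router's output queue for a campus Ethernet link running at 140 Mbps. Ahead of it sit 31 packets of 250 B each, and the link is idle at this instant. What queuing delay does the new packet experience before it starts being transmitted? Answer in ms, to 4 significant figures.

0.4429 ms

Each queued packet: L/R = 2000/140000000 = 0.0142857 ms.
31 queued → 0.442857 ms.
Queuing delay = 0.4429 ms.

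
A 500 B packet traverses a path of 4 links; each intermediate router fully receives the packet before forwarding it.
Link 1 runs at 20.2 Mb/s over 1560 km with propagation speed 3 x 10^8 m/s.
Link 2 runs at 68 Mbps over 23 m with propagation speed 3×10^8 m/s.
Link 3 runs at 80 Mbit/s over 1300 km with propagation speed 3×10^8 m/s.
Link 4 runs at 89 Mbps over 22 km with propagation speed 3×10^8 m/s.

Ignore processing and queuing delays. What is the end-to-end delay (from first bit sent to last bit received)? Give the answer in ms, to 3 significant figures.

L = 500 × 8 = 4000 bits.
Transmission delays (L/R per hop): 0.19802, 0.0588235, 0.05, 0.0449438 ms; sum = 0.351787 ms.
Propagation delays (d/s per hop): 5.2, 7.66667e-05, 4.33333, 0.0733333 ms; sum = 9.60674 ms.
End-to-end = 9.96 ms.

9.96 ms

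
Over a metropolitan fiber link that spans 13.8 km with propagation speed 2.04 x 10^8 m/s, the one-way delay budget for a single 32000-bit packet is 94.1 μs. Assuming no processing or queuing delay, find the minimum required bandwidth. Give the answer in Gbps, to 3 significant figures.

1.21 Gbps

Propagation delay = 13800 / 204000000 = 67.6471 μs.
Transmission budget = 94.1 − 67.6471 = 26.4529 μs.
R ≥ L / t_tx = 32000 bits / 2.64529e-05 s = 1.21 Gbps.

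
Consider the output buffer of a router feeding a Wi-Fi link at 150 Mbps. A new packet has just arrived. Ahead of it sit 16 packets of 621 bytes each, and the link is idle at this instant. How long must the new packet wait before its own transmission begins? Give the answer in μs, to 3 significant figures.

530 μs

Each queued packet: L/R = 4968/150000000 = 33.12 μs.
16 queued → 529.92 μs.
Queuing delay = 530 μs.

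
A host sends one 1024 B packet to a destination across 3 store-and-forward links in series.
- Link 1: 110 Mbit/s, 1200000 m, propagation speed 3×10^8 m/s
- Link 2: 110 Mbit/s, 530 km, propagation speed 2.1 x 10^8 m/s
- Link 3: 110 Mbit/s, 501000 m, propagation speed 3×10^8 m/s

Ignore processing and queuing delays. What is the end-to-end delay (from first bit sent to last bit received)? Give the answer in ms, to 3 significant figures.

L = 1024 × 8 = 8192 bits.
Transmission delay per hop = L/R = 8192/110000000 = 0.0744727 ms; 3 hops → 0.223418 ms.
Propagation delays (d/s per hop): 4, 2.52381, 1.67 ms; sum = 8.19381 ms.
End-to-end = 8.42 ms.

8.42 ms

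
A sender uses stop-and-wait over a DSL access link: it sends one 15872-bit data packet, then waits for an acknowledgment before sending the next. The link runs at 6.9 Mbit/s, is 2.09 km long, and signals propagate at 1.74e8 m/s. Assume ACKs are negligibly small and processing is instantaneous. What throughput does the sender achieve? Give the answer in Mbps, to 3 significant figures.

6.83 Mbps

t_tx = L/R = 15872/6900000 = 0.00230029 s.
t_prop = 2090/174000000 = 1.20115e-05 s; RTT = 2.4023e-05 s.
Cycle = t_tx + RTT = 0.00232431 s.
Throughput = L / cycle = 15872 / 0.00232431 = 6.83 Mbps.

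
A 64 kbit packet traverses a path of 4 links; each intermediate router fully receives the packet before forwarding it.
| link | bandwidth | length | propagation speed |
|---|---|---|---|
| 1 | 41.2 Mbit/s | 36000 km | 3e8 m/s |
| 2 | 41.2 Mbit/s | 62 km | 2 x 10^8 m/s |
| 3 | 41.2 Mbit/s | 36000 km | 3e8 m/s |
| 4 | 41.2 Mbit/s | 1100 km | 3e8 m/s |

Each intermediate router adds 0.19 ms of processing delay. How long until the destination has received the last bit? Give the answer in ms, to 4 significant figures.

L = 64000 bits.
Transmission delay per hop = L/R = 64000/41200000 = 1.5534 ms; 4 hops → 6.21359 ms.
Propagation delays (d/s per hop): 120, 0.31, 120, 3.66667 ms; sum = 243.977 ms.
Processing at 3 router(s): 3 × 0.19 ms = 0.57 ms.
End-to-end = 250.8 ms.

250.8 ms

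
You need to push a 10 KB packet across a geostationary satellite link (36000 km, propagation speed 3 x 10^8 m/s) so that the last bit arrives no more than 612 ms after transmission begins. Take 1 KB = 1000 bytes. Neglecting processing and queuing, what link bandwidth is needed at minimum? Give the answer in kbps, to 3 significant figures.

L = 80000 bits.
Propagation delay = 36000000 / 300000000 = 120 ms.
Transmission budget = 612 − 120 = 492 ms.
R ≥ L / t_tx = 80000 bits / 0.492 s = 163 kbps.

163 kbps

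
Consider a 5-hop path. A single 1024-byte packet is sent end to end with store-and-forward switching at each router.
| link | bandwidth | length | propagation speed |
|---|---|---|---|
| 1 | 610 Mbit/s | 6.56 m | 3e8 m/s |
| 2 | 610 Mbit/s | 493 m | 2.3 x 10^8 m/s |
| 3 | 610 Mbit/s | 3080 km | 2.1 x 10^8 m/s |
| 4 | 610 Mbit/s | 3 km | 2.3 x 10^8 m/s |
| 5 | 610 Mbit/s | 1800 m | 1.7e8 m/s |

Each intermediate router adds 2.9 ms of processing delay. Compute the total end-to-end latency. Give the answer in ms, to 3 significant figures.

26.4 ms

L = 1024 × 8 = 8192 bits.
Transmission delay per hop = L/R = 8192/610000000 = 0.0134295 ms; 5 hops → 0.0671475 ms.
Propagation delays (d/s per hop): 2.18667e-05, 0.00214348, 14.6667, 0.0130435, 0.0105882 ms; sum = 14.6925 ms.
Processing at 4 router(s): 4 × 2.9 ms = 11.6 ms.
End-to-end = 26.4 ms.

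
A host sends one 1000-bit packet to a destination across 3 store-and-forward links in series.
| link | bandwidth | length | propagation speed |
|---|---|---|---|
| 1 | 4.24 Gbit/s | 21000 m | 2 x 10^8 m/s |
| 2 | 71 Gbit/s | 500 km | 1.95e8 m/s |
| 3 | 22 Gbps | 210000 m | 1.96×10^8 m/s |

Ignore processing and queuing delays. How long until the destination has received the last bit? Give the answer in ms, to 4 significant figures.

Transmission delays (L/R per hop): 0.000235849, 1.40845e-05, 4.54545e-05 ms; sum = 0.000295388 ms.
Propagation delays (d/s per hop): 0.105, 2.5641, 1.07143 ms; sum = 3.74053 ms.
End-to-end = 3.741 ms.

3.741 ms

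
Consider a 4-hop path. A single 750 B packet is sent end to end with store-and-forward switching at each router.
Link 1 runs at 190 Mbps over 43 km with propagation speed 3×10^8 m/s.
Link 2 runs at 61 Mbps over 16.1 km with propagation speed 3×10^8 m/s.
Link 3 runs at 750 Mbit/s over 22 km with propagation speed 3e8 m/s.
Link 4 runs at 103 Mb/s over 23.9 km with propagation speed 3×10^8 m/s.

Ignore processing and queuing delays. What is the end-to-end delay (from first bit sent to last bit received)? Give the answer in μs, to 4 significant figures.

L = 750 × 8 = 6000 bits.
Transmission delays (L/R per hop): 31.5789, 98.3607, 8, 58.2524 μs; sum = 196.192 μs.
Propagation delays (d/s per hop): 143.333, 53.6667, 73.3333, 79.6667 μs; sum = 350 μs.
End-to-end = 546.2 μs.

546.2 μs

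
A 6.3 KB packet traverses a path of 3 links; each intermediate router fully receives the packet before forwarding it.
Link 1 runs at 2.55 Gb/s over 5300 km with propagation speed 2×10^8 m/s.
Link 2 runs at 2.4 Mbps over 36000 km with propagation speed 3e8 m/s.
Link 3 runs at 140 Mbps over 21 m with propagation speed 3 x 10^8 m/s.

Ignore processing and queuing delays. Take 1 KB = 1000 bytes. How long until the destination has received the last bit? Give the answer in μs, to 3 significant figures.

L = 50400 bits.
Transmission delays (L/R per hop): 19.7647, 21000, 360 μs; sum = 21379.8 μs.
Propagation delays (d/s per hop): 26500, 120000, 0.07 μs; sum = 146500 μs.
End-to-end = 168000 μs.

168000 μs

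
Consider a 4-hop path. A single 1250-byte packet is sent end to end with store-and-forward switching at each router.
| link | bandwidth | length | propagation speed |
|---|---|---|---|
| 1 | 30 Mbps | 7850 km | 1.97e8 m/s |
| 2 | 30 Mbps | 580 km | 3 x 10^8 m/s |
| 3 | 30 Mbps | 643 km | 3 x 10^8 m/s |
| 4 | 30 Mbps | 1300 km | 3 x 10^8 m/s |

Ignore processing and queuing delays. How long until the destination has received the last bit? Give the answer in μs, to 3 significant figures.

49600 μs

L = 1250 × 8 = 10000 bits.
Transmission delay per hop = L/R = 10000/30000000 = 333.333 μs; 4 hops → 1333.33 μs.
Propagation delays (d/s per hop): 39847.7, 1933.33, 2143.33, 4333.33 μs; sum = 48257.7 μs.
End-to-end = 49600 μs.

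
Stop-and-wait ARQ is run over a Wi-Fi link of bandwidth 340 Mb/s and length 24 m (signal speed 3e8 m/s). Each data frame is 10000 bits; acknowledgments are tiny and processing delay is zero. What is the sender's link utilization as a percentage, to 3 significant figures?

99.5 %

t_tx = L/R = 10000/340000000 = 2.94118e-05 s.
t_prop = 24/300000000 = 8e-08 s; RTT = 1.6e-07 s.
Cycle = t_tx + RTT = 2.95718e-05 s.
Utilization = t_tx / cycle = 2.94118e-05/2.95718e-05 = 99.5 %.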